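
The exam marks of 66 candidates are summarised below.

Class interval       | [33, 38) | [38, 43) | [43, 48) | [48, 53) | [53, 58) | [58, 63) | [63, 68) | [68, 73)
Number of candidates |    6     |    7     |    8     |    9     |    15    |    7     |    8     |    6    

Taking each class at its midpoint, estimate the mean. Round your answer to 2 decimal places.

Midpoints: 35.5, 40.5, 45.5, 50.5, 55.5, 60.5, 65.5, 70.5
Σfm = 6×35.5 + 7×40.5 + 8×45.5 + 9×50.5 + 15×55.5 + 7×60.5 + 8×65.5 + 6×70.5 = 3518
n = Σf = 66
Mean = 3518 / 66 = 53.3030

53.30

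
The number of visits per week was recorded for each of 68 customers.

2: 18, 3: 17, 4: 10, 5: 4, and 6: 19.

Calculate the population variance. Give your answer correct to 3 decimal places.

Values: 2, 3, 4, 5, 6
n = 68, Σfx = 261, mean = 3.8382
Σfx² = 1169
Σf(x − x̄)² = Σfx² − (Σfx)²/n = 1169 − 261²/68 = 167.2206
Population variance = 167.2206 / 68 = 2.4591

2.459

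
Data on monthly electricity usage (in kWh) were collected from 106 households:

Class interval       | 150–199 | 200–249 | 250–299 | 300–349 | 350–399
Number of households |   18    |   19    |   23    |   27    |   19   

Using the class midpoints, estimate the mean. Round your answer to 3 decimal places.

Midpoints: 174.5, 224.5, 274.5, 324.5, 374.5
Σfm = 18×174.5 + 19×224.5 + 23×274.5 + 27×324.5 + 19×374.5 = 29597
n = Σf = 106
Mean = 29597 / 106 = 279.2170

279.217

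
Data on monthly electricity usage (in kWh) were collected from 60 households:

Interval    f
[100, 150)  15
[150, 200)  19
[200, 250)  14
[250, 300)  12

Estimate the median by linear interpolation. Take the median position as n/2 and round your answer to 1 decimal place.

189.5

Cumulative frequencies: 15, 34, 48, 60
n = 60; position = n/2 = 30.
This falls in the class [150, 200): L = 150, F = 15, f = 19, h = 50.
Median ≈ 150 + ((30 − 15) / 19) × 50 = 189.4737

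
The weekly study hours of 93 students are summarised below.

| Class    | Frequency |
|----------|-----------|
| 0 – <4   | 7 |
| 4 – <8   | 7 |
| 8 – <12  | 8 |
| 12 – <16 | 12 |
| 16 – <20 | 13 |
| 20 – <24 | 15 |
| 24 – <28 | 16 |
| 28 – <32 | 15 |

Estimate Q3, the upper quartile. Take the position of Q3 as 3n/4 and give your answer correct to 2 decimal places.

25.94

Cumulative frequencies: 7, 14, 22, 34, 47, 62, 78, 93
n = 93; position = 3n/4 = 69.75.
This falls in the class 24 – <28: L = 24, F = 62, f = 16, h = 4.
Upper quartile ≈ 24 + ((69.75 − 62) / 16) × 4 = 25.9375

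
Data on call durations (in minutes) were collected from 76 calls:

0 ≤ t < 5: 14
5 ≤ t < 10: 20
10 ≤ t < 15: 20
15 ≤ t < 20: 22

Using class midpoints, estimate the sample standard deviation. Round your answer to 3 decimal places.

5.450

Midpoints: 2.5, 7.5, 12.5, 17.5
n = 76, Σfm = 820, mean = 10.7895
Σfm² = 11075
Σf(m − x̄)² = Σfm² − (Σfm)²/n = 11075 − 820²/76 = 2227.6316
Sample variance = 2227.6316 / 75 = 29.7018
Standard deviation = √29.7018 = 5.4499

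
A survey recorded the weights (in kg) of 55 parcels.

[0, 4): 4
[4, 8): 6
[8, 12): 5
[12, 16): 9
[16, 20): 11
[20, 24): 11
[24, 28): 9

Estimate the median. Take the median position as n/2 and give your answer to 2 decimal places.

Cumulative frequencies: 4, 10, 15, 24, 35, 46, 55
n = 55; position = n/2 = 27.5.
This falls in the class [16, 20): L = 16, F = 24, f = 11, h = 4.
Median ≈ 16 + ((27.5 − 24) / 11) × 4 = 17.2727

17.27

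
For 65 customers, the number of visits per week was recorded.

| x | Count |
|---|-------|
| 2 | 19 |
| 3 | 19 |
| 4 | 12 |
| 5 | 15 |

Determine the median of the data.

Cumulative frequencies: 19, 38, 50, 65
n = 65, so the median is the value in position (n+1)/2 = 33.
Position 33 falls at value 3.

3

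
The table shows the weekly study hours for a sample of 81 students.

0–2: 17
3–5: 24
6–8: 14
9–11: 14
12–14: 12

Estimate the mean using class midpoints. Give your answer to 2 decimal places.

Midpoints: 1, 4, 7, 10, 13
Σfm = 17×1 + 24×4 + 14×7 + 14×10 + 12×13 = 507
n = Σf = 81
Mean = 507 / 81 = 6.2593

6.26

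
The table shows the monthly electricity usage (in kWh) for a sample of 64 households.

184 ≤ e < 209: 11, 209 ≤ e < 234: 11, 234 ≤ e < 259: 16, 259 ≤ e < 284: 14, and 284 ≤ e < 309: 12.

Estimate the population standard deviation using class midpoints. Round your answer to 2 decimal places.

Midpoints: 196.5, 221.5, 246.5, 271.5, 296.5
n = 64, Σfm = 15901, mean = 248.4531
Σfm² = 4023534
Σf(m − x̄)² = Σfm² − (Σfm)²/n = 4023534 − 15901²/64 = 72880.8594
Population variance = 72880.8594 / 64 = 1138.7634
Standard deviation = √1138.7634 = 33.7456

33.75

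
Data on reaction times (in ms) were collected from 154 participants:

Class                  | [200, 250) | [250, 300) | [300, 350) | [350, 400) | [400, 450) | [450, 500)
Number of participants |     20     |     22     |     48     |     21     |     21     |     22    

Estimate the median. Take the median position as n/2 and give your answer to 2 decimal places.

336.46

Cumulative frequencies: 20, 42, 90, 111, 132, 154
n = 154; position = n/2 = 77.
This falls in the class [300, 350): L = 300, F = 42, f = 48, h = 50.
Median ≈ 300 + ((77 − 42) / 48) × 50 = 336.4583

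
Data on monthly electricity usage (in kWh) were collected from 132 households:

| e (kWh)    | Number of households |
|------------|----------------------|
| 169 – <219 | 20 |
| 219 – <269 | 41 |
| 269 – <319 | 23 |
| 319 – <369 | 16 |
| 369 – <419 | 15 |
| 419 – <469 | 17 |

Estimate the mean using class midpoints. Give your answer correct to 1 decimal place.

300.1

Midpoints: 194, 244, 294, 344, 394, 444
Σfm = 20×194 + 41×244 + 23×294 + 16×344 + 15×394 + 17×444 = 39608
n = Σf = 132
Mean = 39608 / 132 = 300.0606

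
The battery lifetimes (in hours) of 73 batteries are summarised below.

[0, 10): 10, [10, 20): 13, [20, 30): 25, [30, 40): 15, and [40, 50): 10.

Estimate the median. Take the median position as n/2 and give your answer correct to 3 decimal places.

Cumulative frequencies: 10, 23, 48, 63, 73
n = 73; position = n/2 = 36.5.
This falls in the class [20, 30): L = 20, F = 23, f = 25, h = 10.
Median ≈ 20 + ((36.5 − 23) / 25) × 10 = 25.4000

25.400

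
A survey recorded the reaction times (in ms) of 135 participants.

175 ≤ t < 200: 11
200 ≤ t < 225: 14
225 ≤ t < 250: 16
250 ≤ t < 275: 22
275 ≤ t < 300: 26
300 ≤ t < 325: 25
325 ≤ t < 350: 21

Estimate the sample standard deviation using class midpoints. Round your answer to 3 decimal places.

Midpoints: 187.5, 212.5, 237.5, 262.5, 287.5, 312.5, 337.5
n = 135, Σfm = 36987.5, mean = 273.9815
Σfm² = 10419843.75
Σf(m − x̄)² = Σfm² − (Σfm)²/n = 10419843.75 − 36987.5²/135 = 285953.7037
Sample variance = 285953.7037 / 134 = 2133.9829
Standard deviation = √2133.9829 = 46.1951

46.195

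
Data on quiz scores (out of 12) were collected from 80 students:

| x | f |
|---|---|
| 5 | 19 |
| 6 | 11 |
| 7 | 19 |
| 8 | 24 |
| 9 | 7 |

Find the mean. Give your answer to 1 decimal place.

Values: 5, 6, 7, 8, 9
Σfx = 19×5 + 11×6 + 19×7 + 24×8 + 7×9 = 549
n = Σf = 80
Mean = 549 / 80 = 6.8625

6.9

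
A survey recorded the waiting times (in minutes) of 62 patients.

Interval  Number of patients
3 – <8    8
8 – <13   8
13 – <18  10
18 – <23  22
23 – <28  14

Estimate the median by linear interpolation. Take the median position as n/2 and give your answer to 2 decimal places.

Cumulative frequencies: 8, 16, 26, 48, 62
n = 62; position = n/2 = 31.
This falls in the class 18 – <23: L = 18, F = 26, f = 22, h = 5.
Median ≈ 18 + ((31 − 26) / 22) × 5 = 19.1364

19.14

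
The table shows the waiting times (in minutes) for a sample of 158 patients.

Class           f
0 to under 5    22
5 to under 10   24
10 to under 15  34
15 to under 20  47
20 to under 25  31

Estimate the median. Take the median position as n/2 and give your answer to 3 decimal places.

Cumulative frequencies: 22, 46, 80, 127, 158
n = 158; position = n/2 = 79.
This falls in the class 10 to under 15: L = 10, F = 46, f = 34, h = 5.
Median ≈ 10 + ((79 − 46) / 34) × 5 = 14.8529

14.853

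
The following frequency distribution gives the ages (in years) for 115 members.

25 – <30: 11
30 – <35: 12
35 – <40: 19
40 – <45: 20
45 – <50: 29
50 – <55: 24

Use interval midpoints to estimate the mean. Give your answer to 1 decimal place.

42.5

Midpoints: 27.5, 32.5, 37.5, 42.5, 47.5, 52.5
Σfm = 11×27.5 + 12×32.5 + 19×37.5 + 20×42.5 + 29×47.5 + 24×52.5 = 4892.5
n = Σf = 115
Mean = 4892.5 / 115 = 42.5435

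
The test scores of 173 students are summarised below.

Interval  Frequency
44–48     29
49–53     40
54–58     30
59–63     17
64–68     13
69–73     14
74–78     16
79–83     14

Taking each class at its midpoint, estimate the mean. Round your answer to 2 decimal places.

59.50

Midpoints: 46, 51, 56, 61, 66, 71, 76, 81
Σfm = 29×46 + 40×51 + 30×56 + 17×61 + 13×66 + 14×71 + 16×76 + 14×81 = 10293
n = Σf = 173
Mean = 10293 / 173 = 59.4971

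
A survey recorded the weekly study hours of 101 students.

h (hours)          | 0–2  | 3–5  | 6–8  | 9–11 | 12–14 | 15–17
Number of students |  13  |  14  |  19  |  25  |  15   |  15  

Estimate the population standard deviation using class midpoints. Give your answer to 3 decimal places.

4.723

Midpoints: 1, 4, 7, 10, 13, 16
n = 101, Σfm = 887, mean = 8.7822
Σfm² = 10043
Σf(m − x̄)² = Σfm² − (Σfm)²/n = 10043 − 887²/101 = 2253.2079
Population variance = 2253.2079 / 101 = 22.3090
Standard deviation = √22.3090 = 4.7232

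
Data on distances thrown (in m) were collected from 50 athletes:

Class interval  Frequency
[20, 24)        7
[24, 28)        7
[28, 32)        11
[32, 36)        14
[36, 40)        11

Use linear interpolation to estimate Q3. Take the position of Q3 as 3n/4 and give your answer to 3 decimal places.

35.571

Cumulative frequencies: 7, 14, 25, 39, 50
n = 50; position = 3n/4 = 37.5.
This falls in the class [32, 36): L = 32, F = 25, f = 14, h = 4.
Upper quartile ≈ 32 + ((37.5 − 25) / 14) × 4 = 35.5714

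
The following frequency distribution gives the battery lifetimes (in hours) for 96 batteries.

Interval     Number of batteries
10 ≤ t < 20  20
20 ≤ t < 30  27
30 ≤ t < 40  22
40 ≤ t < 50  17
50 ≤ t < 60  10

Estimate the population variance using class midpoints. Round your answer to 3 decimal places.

Midpoints: 15, 25, 35, 45, 55
n = 96, Σfm = 3060, mean = 31.8750
Σfm² = 113000
Σf(m − x̄)² = Σfm² − (Σfm)²/n = 113000 − 3060²/96 = 15462.5000
Population variance = 15462.5000 / 96 = 161.0677

161.068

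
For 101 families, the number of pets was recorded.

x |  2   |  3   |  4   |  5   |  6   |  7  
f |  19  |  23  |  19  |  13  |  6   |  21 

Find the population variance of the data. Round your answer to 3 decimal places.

3.146

Values: 2, 3, 4, 5, 6, 7
n = 101, Σfx = 431, mean = 4.2673
Σfx² = 2157
Σf(x − x̄)² = Σfx² − (Σfx)²/n = 2157 − 431²/101 = 317.7822
Population variance = 317.7822 / 101 = 3.1464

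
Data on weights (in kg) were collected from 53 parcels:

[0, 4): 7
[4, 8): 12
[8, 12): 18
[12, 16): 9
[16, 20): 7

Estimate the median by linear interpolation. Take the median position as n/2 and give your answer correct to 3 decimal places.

Cumulative frequencies: 7, 19, 37, 46, 53
n = 53; position = n/2 = 26.5.
This falls in the class [8, 12): L = 8, F = 19, f = 18, h = 4.
Median ≈ 8 + ((26.5 − 19) / 18) × 4 = 9.6667

9.667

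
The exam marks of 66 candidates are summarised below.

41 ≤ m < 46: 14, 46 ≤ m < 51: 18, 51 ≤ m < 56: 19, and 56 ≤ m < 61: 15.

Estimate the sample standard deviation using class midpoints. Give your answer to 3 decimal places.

5.351

Midpoints: 43.5, 48.5, 53.5, 58.5
n = 66, Σfm = 3376, mean = 51.1515
Σfm² = 174548.5
Σf(m − x̄)² = Σfm² − (Σfm)²/n = 174548.5 − 3376²/66 = 1860.9848
Sample variance = 1860.9848 / 65 = 28.6305
Standard deviation = √28.6305 = 5.3508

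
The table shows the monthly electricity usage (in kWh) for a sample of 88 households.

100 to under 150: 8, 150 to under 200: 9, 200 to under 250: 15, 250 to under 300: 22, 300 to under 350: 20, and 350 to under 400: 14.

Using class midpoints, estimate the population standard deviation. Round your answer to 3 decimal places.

Midpoints: 125, 175, 225, 275, 325, 375
n = 88, Σfm = 23750, mean = 269.8864
Σfm² = 6905000
Σf(m − x̄)² = Σfm² − (Σfm)²/n = 6905000 − 23750²/88 = 495198.8636
Population variance = 495198.8636 / 88 = 5627.2598
Standard deviation = √5627.2598 = 75.0151

75.015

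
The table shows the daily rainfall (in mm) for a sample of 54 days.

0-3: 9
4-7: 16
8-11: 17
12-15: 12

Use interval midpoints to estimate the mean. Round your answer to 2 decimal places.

Midpoints: 1.5, 5.5, 9.5, 13.5
Σfm = 9×1.5 + 16×5.5 + 17×9.5 + 12×13.5 = 425
n = Σf = 54
Mean = 425 / 54 = 7.8704

7.87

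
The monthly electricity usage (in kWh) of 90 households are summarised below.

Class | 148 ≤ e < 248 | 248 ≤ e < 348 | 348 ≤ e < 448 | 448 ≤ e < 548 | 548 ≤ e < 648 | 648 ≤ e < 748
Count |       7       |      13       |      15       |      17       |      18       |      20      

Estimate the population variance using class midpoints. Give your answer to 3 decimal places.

Midpoints: 198, 298, 398, 498, 598, 698
n = 90, Σfm = 44420, mean = 493.5556
Σfm² = 24201960
Σf(m − x̄)² = Σfm² − (Σfm)²/n = 24201960 − 44420²/90 = 2278222.2222
Population variance = 2278222.2222 / 90 = 25313.5802

25313.580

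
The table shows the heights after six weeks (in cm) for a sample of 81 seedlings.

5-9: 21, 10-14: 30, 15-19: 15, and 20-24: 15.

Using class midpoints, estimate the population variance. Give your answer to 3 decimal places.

27.435

Midpoints: 7, 12, 17, 22
n = 81, Σfm = 1092, mean = 13.4815
Σfm² = 16944
Σf(m − x̄)² = Σfm² − (Σfm)²/n = 16944 − 1092²/81 = 2222.2222
Population variance = 2222.2222 / 81 = 27.4348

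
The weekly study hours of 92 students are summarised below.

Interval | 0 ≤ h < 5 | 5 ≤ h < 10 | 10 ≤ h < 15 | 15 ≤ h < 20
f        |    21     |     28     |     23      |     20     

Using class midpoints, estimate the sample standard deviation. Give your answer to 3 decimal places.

5.366

Midpoints: 2.5, 7.5, 12.5, 17.5
n = 92, Σfm = 900, mean = 9.7826
Σfm² = 11425
Σf(m − x̄)² = Σfm² − (Σfm)²/n = 11425 − 900²/92 = 2620.6522
Sample variance = 2620.6522 / 91 = 28.7984
Standard deviation = √28.7984 = 5.3664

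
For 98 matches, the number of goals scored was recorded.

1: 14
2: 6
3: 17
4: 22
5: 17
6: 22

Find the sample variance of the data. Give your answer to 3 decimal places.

Values: 1, 2, 3, 4, 5, 6
n = 98, Σfx = 382, mean = 3.8980
Σfx² = 1760
Σf(x − x̄)² = Σfx² − (Σfx)²/n = 1760 − 382²/98 = 270.9796
Sample variance = 270.9796 / 97 = 2.7936

2.794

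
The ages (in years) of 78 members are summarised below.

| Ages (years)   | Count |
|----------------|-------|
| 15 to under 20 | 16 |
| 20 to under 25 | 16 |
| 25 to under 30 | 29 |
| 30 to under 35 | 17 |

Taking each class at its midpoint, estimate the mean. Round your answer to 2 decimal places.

25.51

Midpoints: 17.5, 22.5, 27.5, 32.5
Σfm = 16×17.5 + 16×22.5 + 29×27.5 + 17×32.5 = 1990
n = Σf = 78
Mean = 1990 / 78 = 25.5128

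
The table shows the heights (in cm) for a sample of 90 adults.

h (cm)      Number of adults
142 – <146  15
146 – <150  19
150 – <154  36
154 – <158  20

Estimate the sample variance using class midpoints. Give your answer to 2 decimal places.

16.12

Midpoints: 144, 148, 152, 156
n = 90, Σfm = 13564, mean = 150.7111
Σfm² = 2045680
Σf(m − x̄)² = Σfm² − (Σfm)²/n = 2045680 − 13564²/90 = 1434.4889
Sample variance = 1434.4889 / 89 = 16.1179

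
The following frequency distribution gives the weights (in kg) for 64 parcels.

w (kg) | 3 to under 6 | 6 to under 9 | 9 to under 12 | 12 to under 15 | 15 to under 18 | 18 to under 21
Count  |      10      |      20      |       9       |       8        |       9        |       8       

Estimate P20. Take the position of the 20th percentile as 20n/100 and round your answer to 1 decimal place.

Cumulative frequencies: 10, 30, 39, 47, 56, 64
n = 64; position = 20n/100 = 12.8.
This falls in the class 6 to under 9: L = 6, F = 10, f = 20, h = 3.
20th percentile ≈ 6 + ((12.8 − 10) / 20) × 3 = 6.4200

6.4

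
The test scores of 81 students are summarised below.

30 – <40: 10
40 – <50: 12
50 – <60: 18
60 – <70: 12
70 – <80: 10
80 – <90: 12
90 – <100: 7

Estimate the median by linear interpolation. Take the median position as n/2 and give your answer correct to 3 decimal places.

Cumulative frequencies: 10, 22, 40, 52, 62, 74, 81
n = 81; position = n/2 = 40.5.
This falls in the class 60 – <70: L = 60, F = 40, f = 12, h = 10.
Median ≈ 60 + ((40.5 − 40) / 12) × 10 = 60.4167

60.417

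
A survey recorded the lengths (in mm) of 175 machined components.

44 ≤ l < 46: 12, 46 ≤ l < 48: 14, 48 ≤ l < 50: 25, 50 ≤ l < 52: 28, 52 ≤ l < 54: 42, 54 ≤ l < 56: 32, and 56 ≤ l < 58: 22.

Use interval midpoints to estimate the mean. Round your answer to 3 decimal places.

51.949

Midpoints: 45, 47, 49, 51, 53, 55, 57
Σfm = 12×45 + 14×47 + 25×49 + 28×51 + 42×53 + 32×55 + 22×57 = 9091
n = Σf = 175
Mean = 9091 / 175 = 51.9486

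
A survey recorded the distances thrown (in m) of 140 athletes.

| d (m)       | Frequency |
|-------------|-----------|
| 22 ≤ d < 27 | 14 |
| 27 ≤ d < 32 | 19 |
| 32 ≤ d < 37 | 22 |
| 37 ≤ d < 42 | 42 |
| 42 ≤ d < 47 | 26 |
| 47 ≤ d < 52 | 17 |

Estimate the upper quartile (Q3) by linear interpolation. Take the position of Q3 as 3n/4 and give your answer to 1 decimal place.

Cumulative frequencies: 14, 33, 55, 97, 123, 140
n = 140; position = 3n/4 = 105.
This falls in the class 42 ≤ d < 47: L = 42, F = 97, f = 26, h = 5.
Upper quartile ≈ 42 + ((105 − 97) / 26) × 5 = 43.5385

43.5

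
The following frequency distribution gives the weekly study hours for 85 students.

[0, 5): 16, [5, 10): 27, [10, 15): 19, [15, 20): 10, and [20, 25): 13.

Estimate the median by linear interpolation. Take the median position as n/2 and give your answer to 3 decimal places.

Cumulative frequencies: 16, 43, 62, 72, 85
n = 85; position = n/2 = 42.5.
This falls in the class [5, 10): L = 5, F = 16, f = 27, h = 5.
Median ≈ 5 + ((42.5 − 16) / 27) × 5 = 9.9074

9.907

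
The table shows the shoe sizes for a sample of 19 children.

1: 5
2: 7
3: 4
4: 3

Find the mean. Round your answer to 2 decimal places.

2.26

Values: 1, 2, 3, 4
Σfx = 5×1 + 7×2 + 4×3 + 3×4 = 43
n = Σf = 19
Mean = 43 / 19 = 2.2632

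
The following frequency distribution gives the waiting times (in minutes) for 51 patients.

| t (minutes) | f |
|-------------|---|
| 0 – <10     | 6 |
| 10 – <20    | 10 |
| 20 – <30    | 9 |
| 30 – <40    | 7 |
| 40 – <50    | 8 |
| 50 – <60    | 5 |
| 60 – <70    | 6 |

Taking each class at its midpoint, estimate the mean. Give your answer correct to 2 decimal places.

32.84

Midpoints: 5, 15, 25, 35, 45, 55, 65
Σfm = 6×5 + 10×15 + 9×25 + 7×35 + 8×45 + 5×55 + 6×65 = 1675
n = Σf = 51
Mean = 1675 / 51 = 32.8431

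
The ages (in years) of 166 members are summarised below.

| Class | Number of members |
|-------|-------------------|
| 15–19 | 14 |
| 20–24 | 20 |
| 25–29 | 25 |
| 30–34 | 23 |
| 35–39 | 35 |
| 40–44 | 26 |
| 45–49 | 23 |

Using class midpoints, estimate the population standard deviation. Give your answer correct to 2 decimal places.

9.20

Midpoints: 17, 22, 27, 32, 37, 42, 47
n = 166, Σfm = 5557, mean = 33.4759
Σfm² = 200089
Σf(m − x̄)² = Σfm² − (Σfm)²/n = 200089 − 5557²/166 = 14063.4036
Population variance = 14063.4036 / 166 = 84.7193
Standard deviation = √84.7193 = 9.2043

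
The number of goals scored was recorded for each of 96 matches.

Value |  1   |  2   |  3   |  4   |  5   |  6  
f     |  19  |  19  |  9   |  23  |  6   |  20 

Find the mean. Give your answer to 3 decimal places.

Values: 1, 2, 3, 4, 5, 6
Σfx = 19×1 + 19×2 + 9×3 + 23×4 + 6×5 + 20×6 = 326
n = Σf = 96
Mean = 326 / 96 = 3.3958

3.396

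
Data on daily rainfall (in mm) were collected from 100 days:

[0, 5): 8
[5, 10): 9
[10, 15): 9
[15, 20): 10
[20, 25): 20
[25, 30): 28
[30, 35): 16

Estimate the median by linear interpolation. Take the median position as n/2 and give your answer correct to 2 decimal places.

Cumulative frequencies: 8, 17, 26, 36, 56, 84, 100
n = 100; position = n/2 = 50.
This falls in the class [20, 25): L = 20, F = 36, f = 20, h = 5.
Median ≈ 20 + ((50 − 36) / 20) × 5 = 23.5000

23.50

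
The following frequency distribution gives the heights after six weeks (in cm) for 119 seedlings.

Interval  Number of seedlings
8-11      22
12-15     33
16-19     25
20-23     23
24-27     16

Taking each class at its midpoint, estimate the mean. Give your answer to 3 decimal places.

Midpoints: 9.5, 13.5, 17.5, 21.5, 25.5
Σfm = 22×9.5 + 33×13.5 + 25×17.5 + 23×21.5 + 16×25.5 = 1994.5
n = Σf = 119
Mean = 1994.5 / 119 = 16.7605

16.761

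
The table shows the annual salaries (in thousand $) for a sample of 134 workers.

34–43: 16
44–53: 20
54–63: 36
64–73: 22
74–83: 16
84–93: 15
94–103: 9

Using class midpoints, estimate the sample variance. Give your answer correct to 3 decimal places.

Midpoints: 38.5, 48.5, 58.5, 68.5, 78.5, 88.5, 98.5
n = 134, Σfm = 8669, mean = 64.6940
Σfm² = 600591.5
Σf(m − x̄)² = Σfm² − (Σfm)²/n = 600591.5 − 8669²/134 = 39758.9552
Sample variance = 39758.9552 / 133 = 298.9395

298.940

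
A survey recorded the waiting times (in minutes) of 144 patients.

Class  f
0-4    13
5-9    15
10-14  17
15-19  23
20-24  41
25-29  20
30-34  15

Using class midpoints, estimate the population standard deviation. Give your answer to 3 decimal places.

Midpoints: 2, 7, 12, 17, 22, 27, 32
n = 144, Σfm = 2648, mean = 18.3889
Σfm² = 59666
Σf(m − x̄)² = Σfm² − (Σfm)²/n = 59666 − 2648²/144 = 10972.2222
Population variance = 10972.2222 / 144 = 76.1960
Standard deviation = √76.1960 = 8.7290

8.729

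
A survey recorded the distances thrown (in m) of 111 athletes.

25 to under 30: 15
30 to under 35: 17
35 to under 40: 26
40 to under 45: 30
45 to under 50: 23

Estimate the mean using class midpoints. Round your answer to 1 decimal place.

38.8

Midpoints: 27.5, 32.5, 37.5, 42.5, 47.5
Σfm = 15×27.5 + 17×32.5 + 26×37.5 + 30×42.5 + 23×47.5 = 4307.5
n = Σf = 111
Mean = 4307.5 / 111 = 38.8063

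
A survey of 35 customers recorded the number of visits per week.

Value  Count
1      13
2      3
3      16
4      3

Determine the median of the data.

Cumulative frequencies: 13, 16, 32, 35
n = 35, so the median is the value in position (n+1)/2 = 18.
Position 18 falls at value 3.

3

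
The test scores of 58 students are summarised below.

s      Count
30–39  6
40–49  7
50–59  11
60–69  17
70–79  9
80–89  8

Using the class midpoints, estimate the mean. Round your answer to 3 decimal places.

61.397

Midpoints: 34.5, 44.5, 54.5, 64.5, 74.5, 84.5
Σfm = 6×34.5 + 7×44.5 + 11×54.5 + 17×64.5 + 9×74.5 + 8×84.5 = 3561
n = Σf = 58
Mean = 3561 / 58 = 61.3966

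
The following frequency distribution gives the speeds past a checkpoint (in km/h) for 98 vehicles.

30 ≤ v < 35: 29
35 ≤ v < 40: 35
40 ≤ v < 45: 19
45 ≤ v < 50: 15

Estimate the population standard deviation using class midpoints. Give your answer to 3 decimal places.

Midpoints: 32.5, 37.5, 42.5, 47.5
n = 98, Σfm = 3775, mean = 38.5204
Σfm² = 148012.5
Σf(m − x̄)² = Σfm² − (Σfm)²/n = 148012.5 − 3775²/98 = 2597.9592
Population variance = 2597.9592 / 98 = 26.5098
Standard deviation = √26.5098 = 5.1488

5.149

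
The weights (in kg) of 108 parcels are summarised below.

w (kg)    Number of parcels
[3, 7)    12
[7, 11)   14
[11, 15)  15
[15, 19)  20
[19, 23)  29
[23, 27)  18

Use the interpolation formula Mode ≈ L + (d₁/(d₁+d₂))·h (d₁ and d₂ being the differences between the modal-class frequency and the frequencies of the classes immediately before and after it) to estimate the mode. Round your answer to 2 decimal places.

20.80

Modal class: [19, 23) (highest frequency 29).
d₁ = 29 − 20 = 9, d₂ = 29 − 18 = 11
Mode ≈ 19 + (9/(9+11)) × 4 = 19 + 1.8000 = 20.8000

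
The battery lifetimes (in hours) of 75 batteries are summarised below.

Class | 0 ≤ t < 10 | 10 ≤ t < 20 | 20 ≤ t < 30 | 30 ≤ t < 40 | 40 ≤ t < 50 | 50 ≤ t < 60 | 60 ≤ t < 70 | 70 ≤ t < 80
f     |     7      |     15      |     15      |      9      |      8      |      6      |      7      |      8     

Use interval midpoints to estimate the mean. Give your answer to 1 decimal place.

35.9

Midpoints: 5, 15, 25, 35, 45, 55, 65, 75
Σfm = 7×5 + 15×15 + 15×25 + 9×35 + 8×45 + 6×55 + 7×65 + 8×75 = 2695
n = Σf = 75
Mean = 2695 / 75 = 35.9333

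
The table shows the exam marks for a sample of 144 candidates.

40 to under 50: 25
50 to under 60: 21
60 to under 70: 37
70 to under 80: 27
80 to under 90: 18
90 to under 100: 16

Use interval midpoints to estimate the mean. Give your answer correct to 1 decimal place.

67.8

Midpoints: 45, 55, 65, 75, 85, 95
Σfm = 25×45 + 21×55 + 37×65 + 27×75 + 18×85 + 16×95 = 9760
n = Σf = 144
Mean = 9760 / 144 = 67.7778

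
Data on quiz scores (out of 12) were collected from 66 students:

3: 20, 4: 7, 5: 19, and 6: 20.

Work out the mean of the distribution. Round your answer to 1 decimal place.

Values: 3, 4, 5, 6
Σfx = 20×3 + 7×4 + 19×5 + 20×6 = 303
n = Σf = 66
Mean = 303 / 66 = 4.5909

4.6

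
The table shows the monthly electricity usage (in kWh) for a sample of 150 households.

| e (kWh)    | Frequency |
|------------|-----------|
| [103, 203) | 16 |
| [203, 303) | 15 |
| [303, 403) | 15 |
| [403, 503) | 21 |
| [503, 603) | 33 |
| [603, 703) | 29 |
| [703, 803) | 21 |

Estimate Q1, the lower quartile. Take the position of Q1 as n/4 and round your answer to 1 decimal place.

346.3

Cumulative frequencies: 16, 31, 46, 67, 100, 129, 150
n = 150; position = n/4 = 37.5.
This falls in the class [303, 403): L = 303, F = 31, f = 15, h = 100.
Lower quartile ≈ 303 + ((37.5 − 31) / 15) × 100 = 346.3333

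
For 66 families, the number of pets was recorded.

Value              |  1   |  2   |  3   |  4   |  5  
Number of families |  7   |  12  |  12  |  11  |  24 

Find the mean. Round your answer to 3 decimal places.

3.500

Values: 1, 2, 3, 4, 5
Σfx = 7×1 + 12×2 + 12×3 + 11×4 + 24×5 = 231
n = Σf = 66
Mean = 231 / 66 = 3.5000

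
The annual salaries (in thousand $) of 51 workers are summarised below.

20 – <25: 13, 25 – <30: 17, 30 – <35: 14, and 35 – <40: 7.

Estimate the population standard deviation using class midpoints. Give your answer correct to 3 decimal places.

4.980

Midpoints: 22.5, 27.5, 32.5, 37.5
n = 51, Σfm = 1477.5, mean = 28.9706
Σfm² = 44068.75
Σf(m − x̄)² = Σfm² − (Σfm)²/n = 44068.75 − 1477.5²/51 = 1264.7059
Population variance = 1264.7059 / 51 = 24.7982
Standard deviation = √24.7982 = 4.9798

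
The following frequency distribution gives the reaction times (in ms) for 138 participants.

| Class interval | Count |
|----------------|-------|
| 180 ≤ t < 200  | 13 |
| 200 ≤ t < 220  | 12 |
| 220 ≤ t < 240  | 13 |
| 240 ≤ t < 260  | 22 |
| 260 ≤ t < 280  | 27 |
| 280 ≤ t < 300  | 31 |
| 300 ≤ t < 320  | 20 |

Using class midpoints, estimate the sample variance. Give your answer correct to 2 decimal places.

Midpoints: 190, 210, 230, 250, 270, 290, 310
n = 138, Σfm = 35960, mean = 260.5797
Σfm² = 9558600
Σf(m − x̄)² = Σfm² − (Σfm)²/n = 9558600 − 35960²/138 = 188153.6232
Sample variance = 188153.6232 / 137 = 1373.3841

1373.38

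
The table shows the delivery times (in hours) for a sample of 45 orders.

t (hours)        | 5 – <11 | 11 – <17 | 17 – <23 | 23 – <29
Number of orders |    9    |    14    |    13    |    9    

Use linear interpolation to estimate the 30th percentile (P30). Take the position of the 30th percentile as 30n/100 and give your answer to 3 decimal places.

12.929

Cumulative frequencies: 9, 23, 36, 45
n = 45; position = 30n/100 = 13.5.
This falls in the class 11 – <17: L = 11, F = 9, f = 14, h = 6.
30th percentile ≈ 11 + ((13.5 − 9) / 14) × 6 = 12.9286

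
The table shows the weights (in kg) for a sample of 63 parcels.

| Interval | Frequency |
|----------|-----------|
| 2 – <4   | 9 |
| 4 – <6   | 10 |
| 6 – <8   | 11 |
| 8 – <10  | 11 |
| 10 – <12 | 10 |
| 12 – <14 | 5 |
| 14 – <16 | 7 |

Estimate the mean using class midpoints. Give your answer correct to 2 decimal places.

Midpoints: 3, 5, 7, 9, 11, 13, 15
Σfm = 9×3 + 10×5 + 11×7 + 11×9 + 10×11 + 5×13 + 7×15 = 533
n = Σf = 63
Mean = 533 / 63 = 8.4603

8.46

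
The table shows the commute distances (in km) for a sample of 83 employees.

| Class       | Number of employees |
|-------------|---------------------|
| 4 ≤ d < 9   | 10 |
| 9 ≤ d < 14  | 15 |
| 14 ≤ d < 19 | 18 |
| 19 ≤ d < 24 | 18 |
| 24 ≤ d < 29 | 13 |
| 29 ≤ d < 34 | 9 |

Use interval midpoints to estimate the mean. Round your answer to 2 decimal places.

18.67

Midpoints: 6.5, 11.5, 16.5, 21.5, 26.5, 31.5
Σfm = 10×6.5 + 15×11.5 + 18×16.5 + 18×21.5 + 13×26.5 + 9×31.5 = 1549.5
n = Σf = 83
Mean = 1549.5 / 83 = 18.6687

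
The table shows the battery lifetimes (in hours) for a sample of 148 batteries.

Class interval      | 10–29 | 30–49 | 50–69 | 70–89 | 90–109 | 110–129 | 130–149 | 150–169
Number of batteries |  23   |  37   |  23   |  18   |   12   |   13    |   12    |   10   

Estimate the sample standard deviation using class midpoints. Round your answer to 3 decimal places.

Midpoints: 19.5, 39.5, 59.5, 79.5, 99.5, 119.5, 139.5, 159.5
n = 148, Σfm = 10726, mean = 72.4730
Σfm² = 1054037
Σf(m − x̄)² = Σfm² − (Σfm)²/n = 1054037 − 10726²/148 = 276691.8919
Sample variance = 276691.8919 / 147 = 1882.2578
Standard deviation = √1882.2578 = 43.3850

43.385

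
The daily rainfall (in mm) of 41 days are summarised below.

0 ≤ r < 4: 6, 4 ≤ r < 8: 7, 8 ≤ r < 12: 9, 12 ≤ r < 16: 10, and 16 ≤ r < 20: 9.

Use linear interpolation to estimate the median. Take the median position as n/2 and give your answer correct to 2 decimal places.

Cumulative frequencies: 6, 13, 22, 32, 41
n = 41; position = n/2 = 20.5.
This falls in the class 8 ≤ r < 12: L = 8, F = 13, f = 9, h = 4.
Median ≈ 8 + ((20.5 − 13) / 9) × 4 = 11.3333

11.33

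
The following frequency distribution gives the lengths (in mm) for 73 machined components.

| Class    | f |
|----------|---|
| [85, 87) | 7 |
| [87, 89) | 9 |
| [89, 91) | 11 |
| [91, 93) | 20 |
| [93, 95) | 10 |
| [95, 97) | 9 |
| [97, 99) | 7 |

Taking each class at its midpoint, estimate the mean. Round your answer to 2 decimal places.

91.97

Midpoints: 86, 88, 90, 92, 94, 96, 98
Σfm = 7×86 + 9×88 + 11×90 + 20×92 + 10×94 + 9×96 + 7×98 = 6714
n = Σf = 73
Mean = 6714 / 73 = 91.9726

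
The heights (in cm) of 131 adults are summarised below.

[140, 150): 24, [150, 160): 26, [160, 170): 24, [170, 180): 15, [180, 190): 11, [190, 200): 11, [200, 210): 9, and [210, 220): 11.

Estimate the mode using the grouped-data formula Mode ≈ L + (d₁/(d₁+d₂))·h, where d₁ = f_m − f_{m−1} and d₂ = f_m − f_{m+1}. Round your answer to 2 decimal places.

Modal class: [150, 160) (highest frequency 26).
d₁ = 26 − 24 = 2, d₂ = 26 − 24 = 2
Mode ≈ 150 + (2/(2+2)) × 10 = 150 + 5.0000 = 155.0000

155.00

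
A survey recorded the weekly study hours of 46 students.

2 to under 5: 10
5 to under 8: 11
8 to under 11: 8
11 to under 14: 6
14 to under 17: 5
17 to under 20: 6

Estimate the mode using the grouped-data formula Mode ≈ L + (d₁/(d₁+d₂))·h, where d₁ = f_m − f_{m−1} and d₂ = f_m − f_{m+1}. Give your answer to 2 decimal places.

5.75

Modal class: 5 to under 8 (highest frequency 11).
d₁ = 11 − 10 = 1, d₂ = 11 − 8 = 3
Mode ≈ 5 + (1/(1+3)) × 3 = 5 + 0.7500 = 5.7500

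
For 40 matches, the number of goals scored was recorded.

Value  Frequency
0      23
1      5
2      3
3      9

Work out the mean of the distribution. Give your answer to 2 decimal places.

Values: 0, 1, 2, 3
Σfx = 23×0 + 5×1 + 3×2 + 9×3 = 38
n = Σf = 40
Mean = 38 / 40 = 0.9500

0.95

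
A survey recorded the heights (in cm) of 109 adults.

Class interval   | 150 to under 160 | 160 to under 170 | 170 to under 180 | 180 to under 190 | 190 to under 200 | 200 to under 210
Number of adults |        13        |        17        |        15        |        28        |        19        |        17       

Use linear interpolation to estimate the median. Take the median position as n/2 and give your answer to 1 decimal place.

Cumulative frequencies: 13, 30, 45, 73, 92, 109
n = 109; position = n/2 = 54.5.
This falls in the class 180 to under 190: L = 180, F = 45, f = 28, h = 10.
Median ≈ 180 + ((54.5 − 45) / 28) × 10 = 183.3929

183.4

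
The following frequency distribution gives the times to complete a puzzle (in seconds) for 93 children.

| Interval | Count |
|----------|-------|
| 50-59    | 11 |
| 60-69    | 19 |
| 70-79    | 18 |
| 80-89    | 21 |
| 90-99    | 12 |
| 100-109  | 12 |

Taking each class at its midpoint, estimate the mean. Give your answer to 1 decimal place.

Midpoints: 54.5, 64.5, 74.5, 84.5, 94.5, 104.5
Σfm = 11×54.5 + 19×64.5 + 18×74.5 + 21×84.5 + 12×94.5 + 12×104.5 = 7328.5
n = Σf = 93
Mean = 7328.5 / 93 = 78.8011

78.8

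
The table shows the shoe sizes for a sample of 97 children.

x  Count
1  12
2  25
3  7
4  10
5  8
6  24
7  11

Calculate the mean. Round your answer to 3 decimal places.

Values: 1, 2, 3, 4, 5, 6, 7
Σfx = 12×1 + 25×2 + 7×3 + 10×4 + 8×5 + 24×6 + 11×7 = 384
n = Σf = 97
Mean = 384 / 97 = 3.9588

3.959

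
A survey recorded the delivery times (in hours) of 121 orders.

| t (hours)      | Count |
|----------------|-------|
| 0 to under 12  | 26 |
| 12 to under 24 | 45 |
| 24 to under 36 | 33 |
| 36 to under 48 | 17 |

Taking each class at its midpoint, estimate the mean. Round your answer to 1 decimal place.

22.1

Midpoints: 6, 18, 30, 42
Σfm = 26×6 + 45×18 + 33×30 + 17×42 = 2670
n = Σf = 121
Mean = 2670 / 121 = 22.0661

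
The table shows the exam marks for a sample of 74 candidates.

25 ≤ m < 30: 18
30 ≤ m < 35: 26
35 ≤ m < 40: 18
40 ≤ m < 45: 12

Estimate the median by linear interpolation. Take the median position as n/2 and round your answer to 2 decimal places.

Cumulative frequencies: 18, 44, 62, 74
n = 74; position = n/2 = 37.
This falls in the class 30 ≤ m < 35: L = 30, F = 18, f = 26, h = 5.
Median ≈ 30 + ((37 − 18) / 26) × 5 = 33.6538

33.65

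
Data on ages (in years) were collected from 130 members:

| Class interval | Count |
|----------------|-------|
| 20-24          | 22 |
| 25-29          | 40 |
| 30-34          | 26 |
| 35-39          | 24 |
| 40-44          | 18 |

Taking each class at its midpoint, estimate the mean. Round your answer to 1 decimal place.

Midpoints: 22, 27, 32, 37, 42
Σfm = 22×22 + 40×27 + 26×32 + 24×37 + 18×42 = 4040
n = Σf = 130
Mean = 4040 / 130 = 31.0769

31.1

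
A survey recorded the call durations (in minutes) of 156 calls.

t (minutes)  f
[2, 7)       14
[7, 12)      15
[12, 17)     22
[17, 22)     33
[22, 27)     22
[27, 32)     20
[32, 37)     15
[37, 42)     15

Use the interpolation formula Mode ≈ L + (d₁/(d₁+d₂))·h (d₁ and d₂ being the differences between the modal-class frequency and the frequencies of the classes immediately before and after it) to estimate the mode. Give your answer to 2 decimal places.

19.50

Modal class: [17, 22) (highest frequency 33).
d₁ = 33 − 22 = 11, d₂ = 33 − 22 = 11
Mode ≈ 17 + (11/(11+11)) × 5 = 17 + 2.5000 = 19.5000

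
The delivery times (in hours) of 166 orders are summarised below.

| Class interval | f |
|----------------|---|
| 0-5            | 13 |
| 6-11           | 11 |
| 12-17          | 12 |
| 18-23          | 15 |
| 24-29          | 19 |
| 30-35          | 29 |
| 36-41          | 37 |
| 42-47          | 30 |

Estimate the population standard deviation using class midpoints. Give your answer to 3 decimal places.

Midpoints: 2.5, 8.5, 14.5, 20.5, 26.5, 32.5, 38.5, 44.5
n = 166, Σfm = 4813, mean = 28.9940
Σfm² = 167927.5
Σf(m − x̄)² = Σfm² − (Σfm)²/n = 167927.5 − 4813²/166 = 28379.4940
Population variance = 28379.4940 / 166 = 170.9608
Standard deviation = √170.9608 = 13.0752

13.075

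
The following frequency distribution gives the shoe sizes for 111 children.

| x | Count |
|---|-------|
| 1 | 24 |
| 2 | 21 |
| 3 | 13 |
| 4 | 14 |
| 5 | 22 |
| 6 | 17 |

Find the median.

3

Cumulative frequencies: 24, 45, 58, 72, 94, 111
n = 111, so the median is the value in position (n+1)/2 = 56.
Position 56 falls at value 3.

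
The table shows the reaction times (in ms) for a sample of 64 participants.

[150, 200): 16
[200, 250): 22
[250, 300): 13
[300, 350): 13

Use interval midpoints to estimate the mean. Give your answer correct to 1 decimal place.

243.0

Midpoints: 175, 225, 275, 325
Σfm = 16×175 + 22×225 + 13×275 + 13×325 = 15550
n = Σf = 64
Mean = 15550 / 64 = 242.9688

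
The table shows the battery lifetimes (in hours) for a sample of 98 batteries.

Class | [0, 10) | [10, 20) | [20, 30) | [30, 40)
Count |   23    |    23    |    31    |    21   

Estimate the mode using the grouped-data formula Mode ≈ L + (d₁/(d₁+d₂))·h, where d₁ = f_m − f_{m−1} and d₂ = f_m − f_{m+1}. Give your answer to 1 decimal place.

Modal class: [20, 30) (highest frequency 31).
d₁ = 31 − 23 = 8, d₂ = 31 − 21 = 10
Mode ≈ 20 + (8/(8+10)) × 10 = 20 + 4.4444 = 24.4444

24.4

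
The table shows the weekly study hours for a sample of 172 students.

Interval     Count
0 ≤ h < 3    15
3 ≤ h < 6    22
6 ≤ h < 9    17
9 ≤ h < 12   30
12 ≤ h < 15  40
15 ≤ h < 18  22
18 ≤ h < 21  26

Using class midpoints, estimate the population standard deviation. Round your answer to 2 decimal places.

Midpoints: 1.5, 4.5, 7.5, 10.5, 13.5, 16.5, 19.5
n = 172, Σfm = 1974, mean = 11.4767
Σfm² = 27909
Σf(m − x̄)² = Σfm² − (Σfm)²/n = 27909 − 1974²/172 = 5253.9070
Population variance = 5253.9070 / 172 = 30.5460
Standard deviation = √30.5460 = 5.5268

5.53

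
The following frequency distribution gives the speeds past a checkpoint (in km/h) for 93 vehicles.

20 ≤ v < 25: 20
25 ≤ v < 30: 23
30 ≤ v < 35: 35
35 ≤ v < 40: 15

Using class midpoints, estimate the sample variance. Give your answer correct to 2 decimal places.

Midpoints: 22.5, 27.5, 32.5, 37.5
n = 93, Σfm = 2782.5, mean = 29.9194
Σfm² = 85581.25
Σf(m − x̄)² = Σfm² − (Σfm)²/n = 85581.25 − 2782.5²/93 = 2330.6452
Sample variance = 2330.6452 / 92 = 25.3331

25.33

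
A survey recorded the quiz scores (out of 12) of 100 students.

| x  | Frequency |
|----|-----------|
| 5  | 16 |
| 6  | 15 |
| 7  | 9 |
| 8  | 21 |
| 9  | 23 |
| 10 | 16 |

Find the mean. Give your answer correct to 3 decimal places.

Values: 5, 6, 7, 8, 9, 10
Σfx = 16×5 + 15×6 + 9×7 + 21×8 + 23×9 + 16×10 = 768
n = Σf = 100
Mean = 768 / 100 = 7.6800

7.680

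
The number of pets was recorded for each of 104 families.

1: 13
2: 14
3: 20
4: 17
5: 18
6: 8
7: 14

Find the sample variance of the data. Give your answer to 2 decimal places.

Values: 1, 2, 3, 4, 5, 6, 7
n = 104, Σfx = 405, mean = 3.8942
Σfx² = 1945
Σf(x − x̄)² = Σfx² − (Σfx)²/n = 1945 − 405²/104 = 367.8365
Sample variance = 367.8365 / 103 = 3.5712

3.57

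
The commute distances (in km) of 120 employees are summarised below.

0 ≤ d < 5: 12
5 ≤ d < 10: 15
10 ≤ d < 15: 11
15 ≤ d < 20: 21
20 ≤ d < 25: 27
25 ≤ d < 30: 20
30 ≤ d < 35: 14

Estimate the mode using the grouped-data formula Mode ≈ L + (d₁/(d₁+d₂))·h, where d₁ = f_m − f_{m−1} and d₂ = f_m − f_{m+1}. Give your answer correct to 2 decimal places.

22.31

Modal class: 20 ≤ d < 25 (highest frequency 27).
d₁ = 27 − 21 = 6, d₂ = 27 − 20 = 7
Mode ≈ 20 + (6/(6+7)) × 5 = 20 + 2.3077 = 22.3077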